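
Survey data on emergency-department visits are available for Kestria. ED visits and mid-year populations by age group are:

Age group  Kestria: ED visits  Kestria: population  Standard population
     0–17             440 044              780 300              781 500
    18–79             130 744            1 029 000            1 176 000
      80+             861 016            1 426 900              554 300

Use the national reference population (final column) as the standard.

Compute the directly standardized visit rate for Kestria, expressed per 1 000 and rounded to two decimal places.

Age-specific rates per 1 000 for Kestria: 563.942, 127.059, 603.417.
Standard total = 2 511 800; weights = 0.3111, 0.4682, 0.2207.
Standardized rate: 0.3111×563.942 + 0.4682×127.059 + 0.2207×603.417 = 368.1092 per 1 000.

368.11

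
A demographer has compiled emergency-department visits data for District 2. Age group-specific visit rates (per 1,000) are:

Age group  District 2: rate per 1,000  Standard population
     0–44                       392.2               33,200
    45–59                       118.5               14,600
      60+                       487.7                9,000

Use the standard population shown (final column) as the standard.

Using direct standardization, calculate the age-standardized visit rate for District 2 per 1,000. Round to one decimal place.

Standard total = 56,800; weights = 0.5845, 0.2570, 0.1585.
Standardized rate: 0.5845×392.2 + 0.2570×118.5 + 0.1585×487.7 = 336.9796 per 1,000.

337.0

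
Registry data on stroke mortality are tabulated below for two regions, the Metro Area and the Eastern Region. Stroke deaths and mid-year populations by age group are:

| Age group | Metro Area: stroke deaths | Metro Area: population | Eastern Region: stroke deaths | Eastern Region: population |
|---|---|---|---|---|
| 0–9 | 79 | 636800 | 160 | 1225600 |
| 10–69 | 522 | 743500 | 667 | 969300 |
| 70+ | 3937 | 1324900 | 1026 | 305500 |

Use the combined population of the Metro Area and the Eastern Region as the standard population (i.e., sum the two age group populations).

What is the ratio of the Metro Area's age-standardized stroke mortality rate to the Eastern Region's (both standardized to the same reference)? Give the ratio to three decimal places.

0.910

Age-specific rates per 100000 for the Metro Area: 12.41, 70.21, 297.15.
For the Eastern Region: 13.05, 68.81, 335.84.
Combined standard total = 5205600; weights = 0.3578, 0.3290, 0.3132.
The Metro Area: 0.3578×12.41 + 0.3290×70.21 + 0.3132×297.15 = 120.6082 per 100000.
The Eastern Region: 0.3578×13.05 + 0.3290×68.81 + 0.3132×335.84 = 132.4984 per 100000.
Ratio = 120.6082 ÷ 132.4984 = 0.91026.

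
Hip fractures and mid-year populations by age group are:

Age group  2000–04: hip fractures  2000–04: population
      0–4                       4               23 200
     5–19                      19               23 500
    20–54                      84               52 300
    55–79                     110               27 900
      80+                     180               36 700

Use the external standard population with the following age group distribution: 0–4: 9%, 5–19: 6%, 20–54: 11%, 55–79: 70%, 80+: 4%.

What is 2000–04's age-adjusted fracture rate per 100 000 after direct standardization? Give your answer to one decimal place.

Age-specific rates per 100 000 for 2000–04: 17.24, 80.85, 160.61, 394.27, 490.46.
Standard weights: 0.09, 0.06, 0.11, 0.70, 0.04.
Standardized rate: 0.0900×17.24 + 0.0600×80.85 + 0.1100×160.61 + 0.7000×394.27 + 0.0400×490.46 = 319.6743 per 100 000.

319.7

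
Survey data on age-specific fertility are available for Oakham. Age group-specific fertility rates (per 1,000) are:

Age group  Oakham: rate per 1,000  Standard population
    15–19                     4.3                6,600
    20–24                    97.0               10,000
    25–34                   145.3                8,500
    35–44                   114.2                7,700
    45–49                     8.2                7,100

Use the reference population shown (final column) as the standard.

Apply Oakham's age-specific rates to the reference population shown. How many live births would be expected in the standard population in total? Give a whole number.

Expected live births = Σ (standard pop × age-specific rate ÷ 1,000)
= 6,600×4.3/1,000 + 10,000×97.0/1,000 + 8,500×145.3/1,000 + 7,700×114.2/1,000 + 7,100×8.2/1,000
= 28.38 + 970.00 + 1235.05 + 879.34 + 58.22 = 3170.99.

3171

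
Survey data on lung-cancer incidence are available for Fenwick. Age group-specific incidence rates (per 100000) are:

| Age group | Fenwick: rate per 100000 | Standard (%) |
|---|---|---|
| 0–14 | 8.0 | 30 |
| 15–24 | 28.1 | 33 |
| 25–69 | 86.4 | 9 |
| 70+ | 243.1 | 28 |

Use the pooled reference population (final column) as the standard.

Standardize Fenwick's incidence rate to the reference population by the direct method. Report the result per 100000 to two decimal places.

Standard weights: 0.30, 0.33, 0.09, 0.28.
Standardized rate: 0.3000×8.0 + 0.3300×28.1 + 0.0900×86.4 + 0.2800×243.1 = 87.5170 per 100000.

87.52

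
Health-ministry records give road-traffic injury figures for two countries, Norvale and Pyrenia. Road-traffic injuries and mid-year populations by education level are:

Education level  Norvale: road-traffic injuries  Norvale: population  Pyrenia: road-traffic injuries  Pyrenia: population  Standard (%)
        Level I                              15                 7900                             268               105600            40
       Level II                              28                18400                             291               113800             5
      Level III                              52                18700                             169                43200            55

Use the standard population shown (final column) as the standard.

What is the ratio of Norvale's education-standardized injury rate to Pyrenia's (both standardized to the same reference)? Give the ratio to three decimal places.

0.718

Education-specific rates per 100000 for Norvale: 189.87, 152.17, 278.07.
For Pyrenia: 253.79, 255.71, 391.20.
Standard weights: 0.40, 0.05, 0.55.
Norvale: 0.4000×189.87 + 0.0500×152.17 + 0.5500×278.07 = 236.4992 per 100000.
Pyrenia: 0.4000×253.79 + 0.0500×255.71 + 0.5500×391.20 = 329.4628 per 100000.
Ratio = 236.4992 ÷ 329.4628 = 0.71783.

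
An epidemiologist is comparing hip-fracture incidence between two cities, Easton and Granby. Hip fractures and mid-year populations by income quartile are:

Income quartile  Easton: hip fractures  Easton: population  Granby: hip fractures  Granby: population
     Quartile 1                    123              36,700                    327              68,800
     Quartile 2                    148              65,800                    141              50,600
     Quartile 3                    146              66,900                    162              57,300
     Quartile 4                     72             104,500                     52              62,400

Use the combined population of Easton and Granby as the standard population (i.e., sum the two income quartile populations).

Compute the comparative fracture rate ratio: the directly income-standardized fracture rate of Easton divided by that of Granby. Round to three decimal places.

0.761

Income-specific rates per 100,000 for Easton: 335.15, 224.92, 218.24, 68.90.
For Granby: 475.29, 278.66, 282.72, 83.33.
Combined standard total = 513,000; weights = 0.2057, 0.2269, 0.2421, 0.3253.
Easton: 0.2057×335.15 + 0.2269×224.92 + 0.2421×218.24 + 0.3253×68.90 = 195.2119 per 100,000.
Granby: 0.2057×475.29 + 0.2269×278.66 + 0.2421×282.72 + 0.3253×83.33 = 256.5326 per 100,000.
Ratio = 195.2119 ÷ 256.5326 = 0.76096.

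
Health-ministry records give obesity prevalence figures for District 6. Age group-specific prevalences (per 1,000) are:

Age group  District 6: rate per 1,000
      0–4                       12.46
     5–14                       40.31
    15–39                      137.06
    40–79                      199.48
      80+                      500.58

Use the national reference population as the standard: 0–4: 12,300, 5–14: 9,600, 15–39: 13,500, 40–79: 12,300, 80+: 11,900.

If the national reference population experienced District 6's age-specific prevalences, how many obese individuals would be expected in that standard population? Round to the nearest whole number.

Expected obese individuals = Σ (standard pop × age-specific rate ÷ 1,000)
= 12,300×12.46/1,000 + 9,600×40.31/1,000 + 13,500×137.06/1,000 + 12,300×199.48/1,000 + 11,900×500.58/1,000
= 153.26 + 386.98 + 1850.31 + 2453.60 + 5956.90 = 10801.05.

10801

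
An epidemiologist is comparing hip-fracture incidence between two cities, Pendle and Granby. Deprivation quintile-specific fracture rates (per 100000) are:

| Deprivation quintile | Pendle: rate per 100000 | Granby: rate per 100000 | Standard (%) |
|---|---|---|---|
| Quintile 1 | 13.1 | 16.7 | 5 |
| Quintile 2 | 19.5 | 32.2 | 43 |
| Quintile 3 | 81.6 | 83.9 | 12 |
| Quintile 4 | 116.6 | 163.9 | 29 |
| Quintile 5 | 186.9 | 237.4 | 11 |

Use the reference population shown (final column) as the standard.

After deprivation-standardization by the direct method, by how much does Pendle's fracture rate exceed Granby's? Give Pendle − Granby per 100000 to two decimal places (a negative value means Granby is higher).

Standard weights: 0.05, 0.43, 0.12, 0.29, 0.11.
Pendle: 0.0500×13.1 + 0.4300×19.5 + 0.1200×81.6 + 0.2900×116.6 + 0.1100×186.9 = 73.2050 per 100000.
Granby: 0.0500×16.7 + 0.4300×32.2 + 0.1200×83.9 + 0.2900×163.9 + 0.1100×237.4 = 98.3940 per 100000.
Difference = 73.2050 − 98.3940 = -25.1890.

-25.19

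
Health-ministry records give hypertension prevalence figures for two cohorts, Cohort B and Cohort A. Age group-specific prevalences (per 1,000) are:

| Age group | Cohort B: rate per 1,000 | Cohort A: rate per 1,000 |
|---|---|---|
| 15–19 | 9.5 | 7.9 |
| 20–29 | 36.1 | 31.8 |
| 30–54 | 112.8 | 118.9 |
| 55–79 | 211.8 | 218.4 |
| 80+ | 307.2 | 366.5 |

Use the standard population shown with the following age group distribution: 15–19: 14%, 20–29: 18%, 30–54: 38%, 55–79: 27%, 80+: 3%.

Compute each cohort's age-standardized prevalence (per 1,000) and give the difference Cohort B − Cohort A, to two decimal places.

Standard weights: 0.14, 0.18, 0.38, 0.27, 0.03.
Cohort B: 0.1400×9.5 + 0.1800×36.1 + 0.3800×112.8 + 0.2700×211.8 + 0.0300×307.2 = 117.0940 per 1,000.
Cohort A: 0.1400×7.9 + 0.1800×31.8 + 0.3800×118.9 + 0.2700×218.4 + 0.0300×366.5 = 121.9750 per 1,000.
Difference = 117.0940 − 121.9750 = -4.8810.

-4.88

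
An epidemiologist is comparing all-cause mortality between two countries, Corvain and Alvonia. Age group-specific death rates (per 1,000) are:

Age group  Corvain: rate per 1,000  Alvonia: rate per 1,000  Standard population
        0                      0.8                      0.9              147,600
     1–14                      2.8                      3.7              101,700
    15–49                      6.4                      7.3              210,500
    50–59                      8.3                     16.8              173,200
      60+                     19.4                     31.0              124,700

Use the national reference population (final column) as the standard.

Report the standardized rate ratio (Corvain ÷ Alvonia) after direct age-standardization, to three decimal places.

Standard total = 757,700; weights = 0.1948, 0.1342, 0.2778, 0.2286, 0.1646.
Corvain: 0.1948×0.8 + 0.1342×2.8 + 0.2778×6.4 + 0.2286×8.3 + 0.1646×19.4 = 7.3997 per 1,000.
Alvonia: 0.1948×0.9 + 0.1342×3.7 + 0.2778×7.3 + 0.2286×16.8 + 0.1646×31.0 = 11.6421 per 1,000.
Ratio = 7.3997 ÷ 11.6421 = 0.63560.

0.636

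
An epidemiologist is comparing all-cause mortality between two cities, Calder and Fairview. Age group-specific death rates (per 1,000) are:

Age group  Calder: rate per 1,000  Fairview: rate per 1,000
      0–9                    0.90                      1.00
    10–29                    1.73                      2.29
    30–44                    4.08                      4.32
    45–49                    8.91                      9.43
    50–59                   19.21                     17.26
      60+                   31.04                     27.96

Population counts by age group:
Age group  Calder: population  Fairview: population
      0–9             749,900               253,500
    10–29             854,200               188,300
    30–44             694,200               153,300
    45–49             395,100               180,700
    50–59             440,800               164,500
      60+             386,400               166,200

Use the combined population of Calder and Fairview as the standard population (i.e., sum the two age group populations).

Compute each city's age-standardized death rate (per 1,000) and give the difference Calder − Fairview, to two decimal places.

Combined standard total = 4,627,100; weights = 0.2169, 0.2253, 0.1832, 0.1244, 0.1308, 0.1194.
Calder: 0.2169×0.90 + 0.2253×1.73 + 0.1832×4.08 + 0.1244×8.91 + 0.1308×19.21 + 0.1194×31.04 = 8.6610 per 1,000.
Fairview: 0.2169×1.00 + 0.2253×2.29 + 0.1832×4.32 + 0.1244×9.43 + 0.1308×17.26 + 0.1194×27.96 = 8.2946 per 1,000.
Difference = 8.6610 − 8.2946 = 0.3664.

0.37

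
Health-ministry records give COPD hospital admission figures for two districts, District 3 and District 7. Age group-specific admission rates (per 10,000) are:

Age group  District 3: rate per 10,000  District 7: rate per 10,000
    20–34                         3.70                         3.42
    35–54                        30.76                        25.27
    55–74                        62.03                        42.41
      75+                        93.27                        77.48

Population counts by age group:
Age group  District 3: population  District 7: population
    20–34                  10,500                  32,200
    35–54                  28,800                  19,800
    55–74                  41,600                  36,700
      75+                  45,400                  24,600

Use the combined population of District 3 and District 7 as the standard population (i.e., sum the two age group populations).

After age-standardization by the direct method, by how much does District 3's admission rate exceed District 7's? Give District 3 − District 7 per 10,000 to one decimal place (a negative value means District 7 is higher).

Combined standard total = 239,600; weights = 0.1782, 0.2028, 0.3268, 0.2922.
District 3: 0.1782×3.70 + 0.2028×30.76 + 0.3268×62.03 + 0.2922×93.27 = 54.4189 per 10,000.
District 7: 0.1782×3.42 + 0.2028×25.27 + 0.3268×42.41 + 0.2922×77.48 = 42.2306 per 10,000.
Difference = 54.4189 − 42.2306 = 12.1883.

12.2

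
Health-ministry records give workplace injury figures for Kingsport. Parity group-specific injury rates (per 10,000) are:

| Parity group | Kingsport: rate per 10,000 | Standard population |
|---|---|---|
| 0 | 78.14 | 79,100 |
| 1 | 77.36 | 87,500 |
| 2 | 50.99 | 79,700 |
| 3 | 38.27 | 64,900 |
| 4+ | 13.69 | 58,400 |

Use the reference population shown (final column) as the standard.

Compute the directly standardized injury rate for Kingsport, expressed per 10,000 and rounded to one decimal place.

54.9

Standard total = 369,600; weights = 0.2140, 0.2367, 0.2156, 0.1756, 0.1580.
Standardized rate: 0.2140×78.14 + 0.2367×77.36 + 0.2156×50.99 + 0.1756×38.27 + 0.1580×13.69 = 54.9161 per 10,000.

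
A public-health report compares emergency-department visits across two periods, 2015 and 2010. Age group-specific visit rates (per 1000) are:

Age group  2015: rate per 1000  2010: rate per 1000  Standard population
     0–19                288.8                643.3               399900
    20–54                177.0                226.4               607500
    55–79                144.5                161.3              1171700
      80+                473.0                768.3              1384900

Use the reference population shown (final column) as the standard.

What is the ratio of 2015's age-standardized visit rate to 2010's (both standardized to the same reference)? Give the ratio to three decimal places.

0.636

Standard total = 3564000; weights = 0.1122, 0.1705, 0.3288, 0.3886.
2015: 0.1122×288.8 + 0.1705×177.0 + 0.3288×144.5 + 0.3886×473.0 = 293.8796 per 1000.
2010: 0.1122×643.3 + 0.1705×226.4 + 0.3288×161.3 + 0.3886×768.3 = 462.3478 per 1000.
Ratio = 293.8796 ÷ 462.3478 = 0.63562.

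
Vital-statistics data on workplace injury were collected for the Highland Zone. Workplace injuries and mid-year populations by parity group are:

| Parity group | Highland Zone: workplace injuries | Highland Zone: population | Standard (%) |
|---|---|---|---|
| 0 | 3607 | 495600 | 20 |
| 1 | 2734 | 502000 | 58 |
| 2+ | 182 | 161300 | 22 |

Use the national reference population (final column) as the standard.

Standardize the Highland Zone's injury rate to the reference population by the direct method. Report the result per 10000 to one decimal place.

Parity-specific rates per 10000 for the Highland Zone: 72.78, 54.46, 11.28.
Standard weights: 0.20, 0.58, 0.22.
Standardized rate: 0.2000×72.78 + 0.5800×54.46 + 0.2200×11.28 = 48.6265 per 10000.

48.6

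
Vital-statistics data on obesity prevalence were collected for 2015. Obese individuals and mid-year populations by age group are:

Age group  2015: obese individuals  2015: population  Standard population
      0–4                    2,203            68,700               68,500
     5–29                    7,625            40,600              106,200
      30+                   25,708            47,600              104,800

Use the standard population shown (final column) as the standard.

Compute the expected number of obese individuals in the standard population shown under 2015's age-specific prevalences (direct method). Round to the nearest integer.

78743

Age-specific rates per 1,000 for 2015: 32.067, 187.808, 540.084.
Expected obese individuals = Σ (standard pop × age-specific rate ÷ 1,000)
= 68,500×32.067/1,000 + 106,200×187.808/1,000 + 104,800×540.084/1,000
= 2196.59 + 19945.20 + 56600.81 = 78742.59.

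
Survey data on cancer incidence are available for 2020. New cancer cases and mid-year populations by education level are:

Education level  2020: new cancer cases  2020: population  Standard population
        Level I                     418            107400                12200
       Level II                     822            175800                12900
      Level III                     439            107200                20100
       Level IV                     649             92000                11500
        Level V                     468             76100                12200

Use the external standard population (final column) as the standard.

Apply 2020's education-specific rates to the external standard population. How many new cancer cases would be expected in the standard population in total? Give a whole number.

346

Education-specific rates per 100000 for 2020: 389.20, 467.58, 409.51, 705.43, 614.98.
Expected new cancer cases = Σ (standard pop × education-specific rate ÷ 100000)
= 12200×389.20/100000 + 12900×467.58/100000 + 20100×409.51/100000 + 11500×705.43/100000 + 12200×614.98/100000
= 47.48 + 60.32 + 82.31 + 81.12 + 75.03 = 346.26.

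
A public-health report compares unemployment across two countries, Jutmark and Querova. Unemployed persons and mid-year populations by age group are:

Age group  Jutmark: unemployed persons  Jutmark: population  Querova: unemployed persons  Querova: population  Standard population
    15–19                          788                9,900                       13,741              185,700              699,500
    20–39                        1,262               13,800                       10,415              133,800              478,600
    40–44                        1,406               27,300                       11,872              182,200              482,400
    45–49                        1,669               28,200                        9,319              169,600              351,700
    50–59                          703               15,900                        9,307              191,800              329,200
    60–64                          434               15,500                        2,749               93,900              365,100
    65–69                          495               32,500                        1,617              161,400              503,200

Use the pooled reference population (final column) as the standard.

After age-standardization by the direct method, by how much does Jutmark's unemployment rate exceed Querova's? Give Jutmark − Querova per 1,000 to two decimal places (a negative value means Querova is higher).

Age-specific rates per 1,000 for Jutmark: 79.596, 91.449, 51.502, 59.184, 44.214, 28.000, 15.231.
For Querova: 73.996, 77.840, 65.159, 54.947, 48.525, 29.276, 10.019.
Standard total = 3,209,700; weights = 0.2179, 0.1491, 0.1503, 0.1096, 0.1026, 0.1137, 0.1568.
Jutmark: 0.2179×79.596 + 0.1491×91.449 + 0.1503×51.502 + 0.1096×59.184 + 0.1026×44.214 + 0.1137×28.000 + 0.1568×15.231 = 55.3157 per 1,000.
Querova: 0.2179×73.996 + 0.1491×77.840 + 0.1503×65.159 + 0.1096×54.947 + 0.1026×48.525 + 0.1137×29.276 + 0.1568×10.019 = 53.4243 per 1,000.
Difference = 55.3157 − 53.4243 = 1.8914.

1.89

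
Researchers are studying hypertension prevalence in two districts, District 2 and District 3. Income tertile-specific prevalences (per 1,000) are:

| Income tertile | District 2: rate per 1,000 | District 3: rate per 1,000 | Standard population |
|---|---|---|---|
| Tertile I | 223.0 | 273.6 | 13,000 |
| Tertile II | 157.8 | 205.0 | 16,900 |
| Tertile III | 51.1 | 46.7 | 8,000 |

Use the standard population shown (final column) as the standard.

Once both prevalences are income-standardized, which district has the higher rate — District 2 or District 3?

Standard total = 37,900; weights = 0.3430, 0.4459, 0.2111.
District 2: 0.3430×223.0 + 0.4459×157.8 + 0.2111×51.1 = 157.6417 per 1,000.
District 3: 0.3430×273.6 + 0.4459×205.0 + 0.2111×46.7 = 195.1161 per 1,000.

District 3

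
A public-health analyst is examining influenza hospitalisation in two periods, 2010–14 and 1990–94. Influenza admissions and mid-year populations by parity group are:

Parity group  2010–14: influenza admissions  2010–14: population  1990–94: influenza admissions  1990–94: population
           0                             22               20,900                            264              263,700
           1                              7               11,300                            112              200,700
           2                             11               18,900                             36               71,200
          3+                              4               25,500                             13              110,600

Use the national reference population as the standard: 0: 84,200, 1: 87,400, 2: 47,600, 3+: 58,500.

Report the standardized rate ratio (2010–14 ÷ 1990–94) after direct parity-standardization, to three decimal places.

1.095

Parity-specific rates per 100,000 for 2010–14: 105.26, 61.95, 58.20, 15.69.
For 1990–94: 100.11, 55.80, 50.56, 11.75.
Standard total = 277,700; weights = 0.3032, 0.3147, 0.1714, 0.2107.
2010–14: 0.3032×105.26 + 0.3147×61.95 + 0.1714×58.20 + 0.2107×15.69 = 64.6933 per 100,000.
1990–94: 0.3032×100.11 + 0.3147×55.80 + 0.1714×50.56 + 0.2107×11.75 = 59.0611 per 100,000.
Ratio = 64.6933 ÷ 59.0611 = 1.09536.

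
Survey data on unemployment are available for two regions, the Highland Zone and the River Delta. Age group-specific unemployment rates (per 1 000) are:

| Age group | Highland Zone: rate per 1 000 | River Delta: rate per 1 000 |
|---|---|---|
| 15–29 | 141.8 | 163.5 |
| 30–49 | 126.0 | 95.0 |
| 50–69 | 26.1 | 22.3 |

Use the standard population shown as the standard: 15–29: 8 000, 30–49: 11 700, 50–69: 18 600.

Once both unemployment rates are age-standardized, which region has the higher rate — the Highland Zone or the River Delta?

Standard total = 38 300; weights = 0.2089, 0.3055, 0.4856.
The Highland Zone: 0.2089×141.8 + 0.3055×126.0 + 0.4856×26.1 = 80.7849 per 1 000.
The River Delta: 0.2089×163.5 + 0.3055×95.0 + 0.4856×22.3 = 74.0021 per 1 000.

Highland Zone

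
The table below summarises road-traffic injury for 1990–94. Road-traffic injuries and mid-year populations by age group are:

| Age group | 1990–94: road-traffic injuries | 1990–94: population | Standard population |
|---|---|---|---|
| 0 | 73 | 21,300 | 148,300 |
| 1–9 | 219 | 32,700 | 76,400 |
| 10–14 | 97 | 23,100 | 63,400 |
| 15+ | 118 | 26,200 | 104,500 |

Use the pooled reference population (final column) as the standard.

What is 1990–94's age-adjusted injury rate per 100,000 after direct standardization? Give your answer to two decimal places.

Age-specific rates per 100,000 for 1990–94: 342.72, 669.72, 419.91, 450.38.
Standard total = 392,600; weights = 0.3777, 0.1946, 0.1615, 0.2662.
Standardized rate: 0.3777×342.72 + 0.1946×669.72 + 0.1615×419.91 + 0.2662×450.38 = 447.4788 per 100,000.

447.48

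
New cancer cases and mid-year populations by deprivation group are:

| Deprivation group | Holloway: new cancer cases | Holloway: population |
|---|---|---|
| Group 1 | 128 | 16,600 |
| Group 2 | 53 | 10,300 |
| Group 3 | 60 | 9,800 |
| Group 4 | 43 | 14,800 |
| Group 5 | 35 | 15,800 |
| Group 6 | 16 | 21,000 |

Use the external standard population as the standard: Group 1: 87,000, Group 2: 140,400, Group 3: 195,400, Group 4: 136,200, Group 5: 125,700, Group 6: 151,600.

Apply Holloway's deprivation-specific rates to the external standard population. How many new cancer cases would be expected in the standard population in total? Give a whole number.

Deprivation-specific rates per 100,000 for Holloway: 771.08, 514.56, 612.24, 290.54, 221.52, 76.19.
Expected new cancer cases = Σ (standard pop × deprivation-specific rate ÷ 100,000)
= 87,000×771.08/100,000 + 140,400×514.56/100,000 + 195,400×612.24/100,000 + 136,200×290.54/100,000 + 125,700×221.52/100,000 + 151,600×76.19/100,000
= 670.84 + 722.45 + 1196.33 + 395.72 + 278.45 + 115.50 = 3379.29.

3379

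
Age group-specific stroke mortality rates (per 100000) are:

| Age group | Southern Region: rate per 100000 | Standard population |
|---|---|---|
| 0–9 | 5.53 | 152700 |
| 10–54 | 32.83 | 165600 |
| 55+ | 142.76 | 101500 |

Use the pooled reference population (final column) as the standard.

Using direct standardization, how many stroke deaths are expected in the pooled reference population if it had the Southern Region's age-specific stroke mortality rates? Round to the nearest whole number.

Expected stroke deaths = Σ (standard pop × age-specific rate ÷ 100000)
= 152700×5.53/100000 + 165600×32.83/100000 + 101500×142.76/100000
= 8.44 + 54.37 + 144.90 = 207.71.

208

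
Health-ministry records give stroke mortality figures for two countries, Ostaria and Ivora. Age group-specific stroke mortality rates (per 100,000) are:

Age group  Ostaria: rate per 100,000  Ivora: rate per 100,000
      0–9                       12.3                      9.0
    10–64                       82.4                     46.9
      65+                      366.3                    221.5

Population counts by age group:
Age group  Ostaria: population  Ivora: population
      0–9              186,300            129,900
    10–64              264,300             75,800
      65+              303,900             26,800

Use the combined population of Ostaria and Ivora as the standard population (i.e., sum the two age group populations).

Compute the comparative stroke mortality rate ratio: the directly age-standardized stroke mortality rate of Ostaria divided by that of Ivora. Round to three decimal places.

Combined standard total = 987,000; weights = 0.3204, 0.3446, 0.3351.
Ostaria: 0.3204×12.3 + 0.3446×82.4 + 0.3351×366.3 = 155.0648 per 100,000.
Ivora: 0.3204×9.0 + 0.3446×46.9 + 0.3351×221.5 = 93.2589 per 100,000.
Ratio = 155.0648 ÷ 93.2589 = 1.66273.

1.663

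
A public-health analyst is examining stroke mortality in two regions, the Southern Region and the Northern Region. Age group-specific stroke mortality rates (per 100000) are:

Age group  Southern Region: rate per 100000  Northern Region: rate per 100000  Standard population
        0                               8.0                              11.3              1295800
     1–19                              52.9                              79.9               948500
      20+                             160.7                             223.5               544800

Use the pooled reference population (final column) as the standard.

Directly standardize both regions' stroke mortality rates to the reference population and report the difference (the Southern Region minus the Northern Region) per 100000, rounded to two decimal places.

-22.98

Standard total = 2789100; weights = 0.4646, 0.3401, 0.1953.
The Southern Region: 0.4646×8.0 + 0.3401×52.9 + 0.1953×160.7 = 53.0965 per 100000.
The Northern Region: 0.4646×11.3 + 0.3401×79.9 + 0.1953×223.5 = 76.0785 per 100000.
Difference = 53.0965 − 76.0785 = -22.9820.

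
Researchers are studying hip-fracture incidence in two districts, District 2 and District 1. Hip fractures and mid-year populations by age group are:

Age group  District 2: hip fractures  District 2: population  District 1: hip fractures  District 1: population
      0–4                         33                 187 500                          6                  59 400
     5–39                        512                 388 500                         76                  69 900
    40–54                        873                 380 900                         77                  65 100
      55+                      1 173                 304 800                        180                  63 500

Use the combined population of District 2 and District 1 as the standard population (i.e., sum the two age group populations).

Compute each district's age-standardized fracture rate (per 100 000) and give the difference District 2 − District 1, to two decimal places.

65.30

Age-specific rates per 100 000 for District 2: 17.60, 131.79, 229.19, 384.84.
For District 1: 10.10, 108.73, 118.28, 283.46.
Combined standard total = 1 519 600; weights = 0.1625, 0.3017, 0.2935, 0.2424.
District 2: 0.1625×17.60 + 0.3017×131.79 + 0.2935×229.19 + 0.2424×384.84 = 203.1558 per 100 000.
District 1: 0.1625×10.10 + 0.3017×108.73 + 0.2935×118.28 + 0.2424×283.46 = 137.8567 per 100 000.
Difference = 203.1558 − 137.8567 = 65.2991.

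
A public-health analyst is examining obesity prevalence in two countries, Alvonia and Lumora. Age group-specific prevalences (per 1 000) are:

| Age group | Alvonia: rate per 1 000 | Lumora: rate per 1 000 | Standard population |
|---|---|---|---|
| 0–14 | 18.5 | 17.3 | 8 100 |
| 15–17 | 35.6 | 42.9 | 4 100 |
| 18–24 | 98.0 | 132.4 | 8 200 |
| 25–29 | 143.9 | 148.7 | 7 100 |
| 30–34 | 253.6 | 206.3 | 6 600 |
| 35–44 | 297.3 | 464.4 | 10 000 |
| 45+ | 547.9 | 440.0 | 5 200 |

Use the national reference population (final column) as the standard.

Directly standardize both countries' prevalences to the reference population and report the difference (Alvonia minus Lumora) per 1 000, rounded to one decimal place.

-23.0

Standard total = 49 300; weights = 0.1643, 0.0832, 0.1663, 0.1440, 0.1339, 0.2028, 0.1055.
Alvonia: 0.1643×18.5 + 0.0832×35.6 + 0.1663×98.0 + 0.1440×143.9 + 0.1339×253.6 + 0.2028×297.3 + 0.1055×547.9 = 195.0698 per 1 000.
Lumora: 0.1643×17.3 + 0.0832×42.9 + 0.1663×132.4 + 0.1440×148.7 + 0.1339×206.3 + 0.2028×464.4 + 0.1055×440.0 = 218.0740 per 1 000.
Difference = 195.0698 − 218.0740 = -23.0043.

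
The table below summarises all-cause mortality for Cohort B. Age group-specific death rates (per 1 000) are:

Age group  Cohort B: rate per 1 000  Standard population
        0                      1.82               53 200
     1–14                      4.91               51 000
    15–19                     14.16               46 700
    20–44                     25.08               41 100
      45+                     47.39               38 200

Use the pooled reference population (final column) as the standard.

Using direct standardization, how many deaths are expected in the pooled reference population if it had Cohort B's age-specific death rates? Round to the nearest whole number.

Expected deaths = Σ (standard pop × age-specific rate ÷ 1 000)
= 53 200×1.82/1 000 + 51 000×4.91/1 000 + 46 700×14.16/1 000 + 41 100×25.08/1 000 + 38 200×47.39/1 000
= 96.82 + 250.41 + 661.27 + 1030.79 + 1810.30 = 3849.59.

3850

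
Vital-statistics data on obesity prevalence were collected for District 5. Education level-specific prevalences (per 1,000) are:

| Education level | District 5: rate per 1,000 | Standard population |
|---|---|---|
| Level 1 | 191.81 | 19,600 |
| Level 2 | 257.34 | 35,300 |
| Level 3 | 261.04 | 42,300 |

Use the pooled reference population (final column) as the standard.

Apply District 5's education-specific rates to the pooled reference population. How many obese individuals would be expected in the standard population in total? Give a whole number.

23886

Expected obese individuals = Σ (standard pop × education-specific rate ÷ 1,000)
= 19,600×191.81/1,000 + 35,300×257.34/1,000 + 42,300×261.04/1,000
= 3759.48 + 9084.10 + 11041.99 = 23885.57.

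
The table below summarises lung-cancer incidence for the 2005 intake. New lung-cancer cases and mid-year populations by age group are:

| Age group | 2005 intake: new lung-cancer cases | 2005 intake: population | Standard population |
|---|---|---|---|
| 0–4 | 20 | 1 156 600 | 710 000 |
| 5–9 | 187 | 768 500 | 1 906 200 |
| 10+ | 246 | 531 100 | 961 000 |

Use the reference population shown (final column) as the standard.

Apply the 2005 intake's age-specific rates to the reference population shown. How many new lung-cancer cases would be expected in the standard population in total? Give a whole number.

921

Age-specific rates per 100 000 for the 2005 intake: 1.73, 24.33, 46.32.
Expected new lung-cancer cases = Σ (standard pop × age-specific rate ÷ 100 000)
= 710 000×1.73/100 000 + 1 906 200×24.33/100 000 + 961 000×46.32/100 000
= 12.28 + 463.84 + 445.13 = 921.24.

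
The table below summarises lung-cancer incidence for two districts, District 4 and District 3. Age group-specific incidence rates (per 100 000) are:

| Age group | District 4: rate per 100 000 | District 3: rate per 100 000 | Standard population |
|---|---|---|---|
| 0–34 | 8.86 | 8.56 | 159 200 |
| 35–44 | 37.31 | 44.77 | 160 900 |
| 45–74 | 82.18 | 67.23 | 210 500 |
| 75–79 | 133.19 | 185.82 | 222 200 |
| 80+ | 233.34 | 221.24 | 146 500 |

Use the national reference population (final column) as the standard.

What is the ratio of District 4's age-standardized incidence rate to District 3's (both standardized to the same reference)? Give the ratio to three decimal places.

0.918

Standard total = 899 300; weights = 0.1770, 0.1789, 0.2341, 0.2471, 0.1629.
District 4: 0.1770×8.86 + 0.1789×37.31 + 0.2341×82.18 + 0.2471×133.19 + 0.1629×233.34 = 98.4007 per 100 000.
District 3: 0.1770×8.56 + 0.1789×44.77 + 0.2341×67.23 + 0.2471×185.82 + 0.1629×221.24 = 107.2156 per 100 000.
Ratio = 98.4007 ÷ 107.2156 = 0.91778.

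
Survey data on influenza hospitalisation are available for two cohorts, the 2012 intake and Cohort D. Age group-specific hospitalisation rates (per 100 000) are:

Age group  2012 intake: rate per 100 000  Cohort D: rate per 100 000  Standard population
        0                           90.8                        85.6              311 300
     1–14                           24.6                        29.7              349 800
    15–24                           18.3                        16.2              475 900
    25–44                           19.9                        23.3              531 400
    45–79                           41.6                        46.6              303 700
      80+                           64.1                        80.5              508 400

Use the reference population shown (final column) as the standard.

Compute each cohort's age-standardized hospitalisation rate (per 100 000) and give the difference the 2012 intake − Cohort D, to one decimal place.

Standard total = 2 480 500; weights = 0.1255, 0.1410, 0.1919, 0.2142, 0.1224, 0.2050.
The 2012 intake: 0.1255×90.8 + 0.1410×24.6 + 0.1919×18.3 + 0.2142×19.9 + 0.1224×41.6 + 0.2050×64.1 = 40.8697 per 100 000.
Cohort D: 0.1255×85.6 + 0.1410×29.7 + 0.1919×16.2 + 0.2142×23.3 + 0.1224×46.6 + 0.2050×80.5 = 45.2353 per 100 000.
Difference = 40.8697 − 45.2353 = -4.3656.

-4.4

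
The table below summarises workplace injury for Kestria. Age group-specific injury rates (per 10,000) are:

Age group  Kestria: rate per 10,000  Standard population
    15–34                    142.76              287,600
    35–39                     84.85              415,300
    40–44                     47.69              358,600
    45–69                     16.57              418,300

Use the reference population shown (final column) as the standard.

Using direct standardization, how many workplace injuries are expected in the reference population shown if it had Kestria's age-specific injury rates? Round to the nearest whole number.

Expected workplace injuries = Σ (standard pop × age-specific rate ÷ 10,000)
= 287,600×142.76/10,000 + 415,300×84.85/10,000 + 358,600×47.69/10,000 + 418,300×16.57/10,000
= 4105.78 + 3523.82 + 1710.16 + 693.12 = 10032.88.

10033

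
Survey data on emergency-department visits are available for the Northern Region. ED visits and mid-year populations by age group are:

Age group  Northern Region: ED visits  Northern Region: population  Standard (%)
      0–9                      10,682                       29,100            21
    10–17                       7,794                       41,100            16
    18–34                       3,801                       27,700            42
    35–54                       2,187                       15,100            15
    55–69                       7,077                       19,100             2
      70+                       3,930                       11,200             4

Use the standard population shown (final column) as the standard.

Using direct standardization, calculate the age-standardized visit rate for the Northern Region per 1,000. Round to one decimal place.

208.2

Age-specific rates per 1,000 for the Northern Region: 367.079, 189.635, 137.220, 144.834, 370.524, 350.893.
Standard weights: 0.21, 0.16, 0.42, 0.15, 0.02, 0.04.
Standardized rate: 0.2100×367.079 + 0.1600×189.635 + 0.4200×137.220 + 0.1500×144.834 + 0.0200×370.524 + 0.0400×350.893 = 208.2320 per 1,000.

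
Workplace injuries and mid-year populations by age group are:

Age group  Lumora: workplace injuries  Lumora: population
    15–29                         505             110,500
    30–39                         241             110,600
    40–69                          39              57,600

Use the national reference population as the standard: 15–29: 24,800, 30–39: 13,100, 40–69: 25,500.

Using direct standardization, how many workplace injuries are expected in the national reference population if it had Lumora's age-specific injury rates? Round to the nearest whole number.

Age-specific rates per 10,000 for Lumora: 45.70, 21.79, 6.77.
Expected workplace injuries = Σ (standard pop × age-specific rate ÷ 10,000)
= 24,800×45.70/10,000 + 13,100×21.79/10,000 + 25,500×6.77/10,000
= 113.34 + 28.55 + 17.27 = 159.15.

159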